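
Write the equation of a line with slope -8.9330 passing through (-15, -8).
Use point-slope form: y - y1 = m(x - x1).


y + 8 = -8.9330(x + 15)
y = -8.9330x - 8 + 8.9330*(-15)
y = -8.9330x - 141.9950

y = -8.9330x - 141.9950


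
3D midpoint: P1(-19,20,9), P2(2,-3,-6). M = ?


Mx = (-19+2)/2 = -8.5000
My = (20- 3)/2 = 8.5000
Mz = (9- 6)/2 = 1.5000

M = (-8.5000, 8.5000, 1.5000)


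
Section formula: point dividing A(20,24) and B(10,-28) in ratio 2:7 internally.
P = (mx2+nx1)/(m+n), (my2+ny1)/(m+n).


Px = (2*10 + 7*20)/9 = 160/9 = 17.7778
Py = (2*(-28) + 7*24)/9 = 112/9 = 12.4444

P = (17.7778, 12.4444)


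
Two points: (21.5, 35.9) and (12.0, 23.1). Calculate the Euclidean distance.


dx = 12.0 - 21.5 = -9.5
dy = 23.1 - 35.9 = -12.8
d = sqrt(90.25 + 163.84) = sqrt(254.09) = 15.9402

15.9402


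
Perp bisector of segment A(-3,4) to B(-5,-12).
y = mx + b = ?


Midpoint = (-4, -4)
Slope of AB = dy/dx = -16/(-2) = 8.0000
Perp slope = -dx/dy = -2/16 = -0.1250
b = My - (perp slope)*Mx = -4 + (-2*(-4))/(-16) = -4 - 0.5000 = -4.5000

y = -0.1250x - 4.5000


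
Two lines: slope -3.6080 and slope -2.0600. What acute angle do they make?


m1-m2 = -1.548
1+m1*m2 = 8.43248
tan(theta) = |-1.548/8.43248| = 0.183576
theta = arctan(|-1.548/8.43248|) = 10.4023 degrees (acute angle)

10.4023 degrees


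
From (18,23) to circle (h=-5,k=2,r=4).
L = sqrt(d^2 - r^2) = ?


d = sqrt((18+ 5)^2 + (23-2)^2) = sqrt(529+441) = 31.1448
L = sqrt(970.0000 - 16) = sqrt(954.0000) = 30.8869

30.8869


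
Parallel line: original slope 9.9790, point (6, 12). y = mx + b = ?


Parallel lines have equal slopes.
m2 = 9.9790
b2 = 12 - 9.9790*6 = -47.8740

y = 9.9790x - 47.8740


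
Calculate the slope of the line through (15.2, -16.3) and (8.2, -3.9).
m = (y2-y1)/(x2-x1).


dy = -3.9 + 16.3 = 12.4
dx = 8.2 - 15.2 = -7.0
m = 12.4/(-7.0) = -1.7714

m = -1.7714


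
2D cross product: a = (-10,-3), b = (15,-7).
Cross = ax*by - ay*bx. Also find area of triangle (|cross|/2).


cross = -10*(-7) + 3*15 = 70 + 45 = 115
Triangle area = |115|/2 = 115/2 = 57.5000

cross = 115, triangle area = 57.5000


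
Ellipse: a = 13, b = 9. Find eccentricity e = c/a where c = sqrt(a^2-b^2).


c = sqrt(169-81) = sqrt(88) = 9.3808
e = c/a = sqrt(88)/13 = 0.7216

e = 0.7216


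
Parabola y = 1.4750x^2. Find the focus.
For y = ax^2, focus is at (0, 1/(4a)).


a = 1.4750
4a = 5.9000
focus = (0, 1/5.9000) = (0, 0.1695)

Focus = (0, 0.1695)


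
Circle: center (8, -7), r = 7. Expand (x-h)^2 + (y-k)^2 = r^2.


(x-8)^2 + (y+ 7)^2 = 7^2
D = -2h = -16, E = -2k = 14
F = h^2+k^2-r^2 = 64+49-49 = 64

x^2 + y^2 - 16x + 14y + 64 = 0


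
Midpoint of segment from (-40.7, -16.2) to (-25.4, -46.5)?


Mx = (-40.7 - 25.4)/2 = -66.1/2 = -33.0500
My = (-16.2 - 46.5)/2 = -62.7/2 = -31.3500

(-33.0500, -31.3500)


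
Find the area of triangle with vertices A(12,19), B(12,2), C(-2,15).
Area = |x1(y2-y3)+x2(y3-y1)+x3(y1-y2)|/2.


12*(2-15) = -156
12*(15-19) = -48
-2*(19-2) = -34
sum = -238
Area = |-238|/2 = 119.0000

119.0000 sq units


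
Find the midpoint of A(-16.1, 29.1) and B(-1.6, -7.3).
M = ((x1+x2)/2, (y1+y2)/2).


Mx = (-16.1 - 1.6)/2 = -17.7/2 = -8.8500
My = (29.1 - 7.3)/2 = 21.8/2 = 10.9000

(-8.8500, 10.9000)


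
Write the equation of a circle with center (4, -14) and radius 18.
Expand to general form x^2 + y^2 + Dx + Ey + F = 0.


(x-4)^2 + (y+ 14)^2 = 18^2
D = -2h = -8, E = -2k = 28
F = h^2+k^2-r^2 = 16+196-324 = -112

x^2 + y^2 - 8x + 28y - 112 = 0


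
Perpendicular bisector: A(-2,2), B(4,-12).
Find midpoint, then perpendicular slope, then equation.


Midpoint = (1, -5)
Slope of AB = dy/dx = -14/6 = -2.3333
Perp slope = -dx/dy = 6/14 = 0.4286
b = My - (perp slope)*Mx = -5 + (6*1)/(-14) = -5 - 0.4286 = -5.4286

y = 0.4286x - 5.4286


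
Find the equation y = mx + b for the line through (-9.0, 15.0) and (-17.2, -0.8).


m = (-15.8)/(-8.2) = 1.9268
b = y1 - m*x1 = 15.0 - (-15.8*(-9.0))/(-8.2) = 15.0 + 17.3415 = 32.3415

y = 1.9268x + 32.3415


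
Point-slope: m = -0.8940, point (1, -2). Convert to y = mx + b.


y + 2 = -0.8940(x - 1)
y = -0.8940x - 2 + 0.8940*1
y = -0.8940x - 1.1060

y = -0.8940x - 1.1060


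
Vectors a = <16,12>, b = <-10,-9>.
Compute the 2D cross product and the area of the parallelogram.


cross = 16*(-9) - 12*(-10) = -144 + 120 = -24
Parallelogram area = |-24| = 24

cross = -24, parallelogram area = 24


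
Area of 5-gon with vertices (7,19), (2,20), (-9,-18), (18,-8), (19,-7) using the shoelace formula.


sum(xi*y_{i+1}) = 7*20 + 2*(-18) - 9*(-8) + 18*(-7) + 19*19 = 411
sum(yi*x_{i+1}) = 19*2 + 20*(-9) - 18*18 - 8*19 - 7*7 = -667
Area = |411 + 667|/2 = 1078/2 = 539.0000

539.0000 sq units


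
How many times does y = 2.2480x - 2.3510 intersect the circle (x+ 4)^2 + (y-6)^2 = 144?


Substitute y = 2.2480x - 2.3510: (x+ 4)^2 + (2.2480x- 2.3510-6)^2 = 144
Expand to Ax^2 + Bx + C = 0, where b-k = -8.351
A = 1+m^2 = 6.053504
B = 2(m(b-k) - h) = 2(2.2480*(-8.351) + 4) = -29.546096
C = h^2 + (b-k)^2 - r^2 = 16 + 69.739201 - 144 = -58.260799
disc = B^2-4AC = 872.9718 + 1410.7279 = 2283.6997
disc > 0

2 intersection points


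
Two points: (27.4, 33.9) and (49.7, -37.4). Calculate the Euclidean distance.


dx = 49.7 - 27.4 = 22.3
dy = -37.4 - 33.9 = -71.3
d = sqrt(497.29 + 5083.69) = sqrt(5580.98) = 74.7060

74.7060


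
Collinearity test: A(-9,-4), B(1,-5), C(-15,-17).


-9*(-5+ 17) + 1*(-17+ 4) - 15*(-4+ 5)
= -108 - 13 - 15 = -136

No, not collinear (determinant = -136)


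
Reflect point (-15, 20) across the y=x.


Reflection rule for y=x: (y, x)
(-15, 20) -> (20, -15)

(20, -15)


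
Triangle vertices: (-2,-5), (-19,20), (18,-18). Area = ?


-2*(20+ 18) = -76
-19*(-18+ 5) = 247
18*(-5-20) = -450
sum = -279
Area = |-279|/2 = 139.5000

139.5000 sq units


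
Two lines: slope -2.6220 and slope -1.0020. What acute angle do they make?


m1-m2 = -1.62
1+m1*m2 = 3.627244
tan(theta) = |-1.62/3.627244| = 0.446620
theta = arctan(|-1.62/3.627244|) = 24.0665 degrees (acute angle)

24.0665 degrees


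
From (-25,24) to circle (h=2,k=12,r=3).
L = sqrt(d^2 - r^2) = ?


d = sqrt((-25-2)^2 + (24-12)^2) = sqrt(729+144) = 29.5466
L = sqrt(873.0000 - 9) = sqrt(864.0000) = 29.3939

29.3939


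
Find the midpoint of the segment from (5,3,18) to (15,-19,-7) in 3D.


Mx = (5+15)/2 = 10.0000
My = (3- 19)/2 = -8.0000
Mz = (18- 7)/2 = 5.5000

M = (10.0000, -8.0000, 5.5000)


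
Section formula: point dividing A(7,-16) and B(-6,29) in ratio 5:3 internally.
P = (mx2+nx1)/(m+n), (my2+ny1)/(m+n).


Px = (5*(-6) + 3*7)/8 = -9/8 = -1.1250
Py = (5*29 + 3*(-16))/8 = 97/8 = 12.1250

P = (-1.1250, 12.1250)


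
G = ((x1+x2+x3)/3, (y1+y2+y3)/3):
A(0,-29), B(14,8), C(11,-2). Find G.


Gx = (0+14+11)/3 = 25/3 = 8.3333
Gy = (-29+8- 2)/3 = -23/3 = -7.6667

G = (8.3333, -7.6667)


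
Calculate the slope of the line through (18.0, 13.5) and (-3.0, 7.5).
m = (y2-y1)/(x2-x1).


dy = 7.5 - 13.5 = -6.0
dx = -3.0 - 18.0 = -21.0
m = -6.0/(-21.0) = 0.2857

m = 0.2857


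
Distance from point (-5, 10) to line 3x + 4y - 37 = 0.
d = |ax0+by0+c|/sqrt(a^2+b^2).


|3*(-5) + 4*10 - 37| = |-12| = 12
sqrt(9 + 16) = sqrt(25) = 5.0000
d = 12/sqrt(25) = 2.4000

2.4000


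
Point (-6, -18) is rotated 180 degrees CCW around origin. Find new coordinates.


cos(180) = -1, sin(180) = 0
x' = -6*(-1) + 18*0 = 6
y' = -6*0 - 18*(-1) = 18

(6, 18)


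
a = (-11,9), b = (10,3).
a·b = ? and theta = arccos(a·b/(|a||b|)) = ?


a·b = -11*10 + 9*3 = -110 + 27 = -83
|a| = sqrt(121+81) = 14.2127
|b| = sqrt(100+9) = 10.4403
cos(theta) = -83/(sqrt(202)*sqrt(109)) = -83/sqrt(22018) = -0.559357
theta = arccos(-83/sqrt(22018)) = 124.0113 degrees

a·b = -83, theta = 124.0113 deg


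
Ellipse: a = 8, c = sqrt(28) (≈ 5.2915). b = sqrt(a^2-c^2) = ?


b^2 = 8^2 - (sqrt(28))^2 = 64 - 28 = 36
b = sqrt(36) = 6

b = 6


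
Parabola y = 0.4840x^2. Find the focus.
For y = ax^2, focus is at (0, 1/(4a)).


a = 0.4840
4a = 1.9360
focus = (0, 1/1.9360) = (0, 0.5165)

Focus = (0, 0.5165)


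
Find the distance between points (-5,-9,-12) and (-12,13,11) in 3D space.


dx=-7, dy=22, dz=23
d = sqrt(49+484+529) = sqrt(1062) = 32.5883

32.5883


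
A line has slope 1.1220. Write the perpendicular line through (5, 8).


Perpendicular slope = -1/m1 = -1/1.1220 = -0.8913
b2 = y0 - m2*x0 = 8 + 5/1.1220 = 8 + 4.4563 = 12.4563

y = -0.8913x + 12.4563


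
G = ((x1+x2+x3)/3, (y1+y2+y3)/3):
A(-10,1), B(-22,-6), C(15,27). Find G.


Gx = (-10- 22+15)/3 = -17/3 = -5.6667
Gy = (1- 6+27)/3 = 22/3 = 7.3333

G = (-5.6667, 7.3333)


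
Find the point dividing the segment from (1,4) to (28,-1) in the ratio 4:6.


Px = (4*28 + 6*1)/10 = 118/10 = 11.8000
Py = (4*(-1) + 6*4)/10 = 20/10 = 2.0000

P = (11.8000, 2.0000)


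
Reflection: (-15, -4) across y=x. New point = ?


Reflection rule for y=x: (y, x)
(-15, -4) -> (-4, -15)

(-4, -15)


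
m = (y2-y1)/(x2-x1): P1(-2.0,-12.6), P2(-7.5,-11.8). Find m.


dy = -11.8 + 12.6 = 0.8
dx = -7.5 + 2.0 = -5.5
m = 0.8/(-5.5) = -0.1455

m = -0.1455


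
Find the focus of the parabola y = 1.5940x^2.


a = 1.5940
4a = 6.3760
focus = (0, 1/6.3760) = (0, 0.1568)

Focus = (0, 0.1568)


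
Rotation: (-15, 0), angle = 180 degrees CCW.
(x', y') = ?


cos(180) = -1, sin(180) = 0
x' = -15*(-1) - 0*0 = 15
y' = -15*0 + 0*(-1) = 0

(15, 0)


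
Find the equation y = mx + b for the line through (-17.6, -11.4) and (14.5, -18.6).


m = (-7.2)/(32.1) = -0.2243
b = y1 - m*x1 = -11.4 - (-7.2*(-17.6))/(32.1) = -11.4 - 3.9477 = -15.3477

y = -0.2243x - 15.3477


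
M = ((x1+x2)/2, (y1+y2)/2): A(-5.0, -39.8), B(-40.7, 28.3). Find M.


Mx = (-5.0 - 40.7)/2 = -45.7/2 = -22.8500
My = (-39.8 + 28.3)/2 = -11.5/2 = -5.7500

(-22.8500, -5.7500)


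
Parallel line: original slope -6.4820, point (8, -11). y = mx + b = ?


Parallel lines have equal slopes.
m2 = -6.4820
b2 = -11 + 6.4820*8 = 40.8560

y = -6.4820x + 40.8560


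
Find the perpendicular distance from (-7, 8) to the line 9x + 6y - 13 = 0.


|9*(-7) + 6*8 - 13| = |-28| = 28
sqrt(81 + 36) = sqrt(117) = 10.8167
d = 28/sqrt(117) = 2.5886

2.5886


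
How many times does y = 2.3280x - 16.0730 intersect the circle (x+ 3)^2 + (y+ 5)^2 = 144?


Substitute y = 2.3280x - 16.0730: (x+ 3)^2 + (2.3280x- 16.0730+ 5)^2 = 144
Expand to Ax^2 + Bx + C = 0, where b-k = -11.073
A = 1+m^2 = 6.419584
B = 2(m(b-k) - h) = 2(2.3280*(-11.073) + 3) = -45.555888
C = h^2 + (b-k)^2 - r^2 = 9 + 122.611329 - 144 = -12.388671
disc = B^2-4AC = 2075.3389 + 318.1205 = 2393.4594
disc > 0

2 intersection points


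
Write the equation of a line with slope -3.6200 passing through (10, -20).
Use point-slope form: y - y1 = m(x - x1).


y + 20 = -3.6200(x - 10)
y = -3.6200x - 20 + 3.6200*10
y = -3.6200x + 16.2000

y = -3.6200x + 16.2000


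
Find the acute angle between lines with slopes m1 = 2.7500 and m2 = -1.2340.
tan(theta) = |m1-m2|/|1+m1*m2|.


m1-m2 = 3.984
1+m1*m2 = -2.3935
tan(theta) = |3.984/(-2.3935)| = 1.664508
theta = arctan(|3.984/(-2.3935)|) = 59.0035 degrees (acute angle)

59.0035 degrees


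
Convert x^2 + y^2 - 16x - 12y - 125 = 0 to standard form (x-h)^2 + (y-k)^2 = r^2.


h = -D/2 = 16/2 = 8
k = -E/2 = 12/2 = 6
r^2 = h^2 + k^2 - F = 64 + 36 + 125 = 225
r = 15

Center (8, 6), radius = 15


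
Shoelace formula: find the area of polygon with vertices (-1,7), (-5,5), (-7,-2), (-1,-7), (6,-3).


sum(xi*y_{i+1}) = -1*5 - 5*(-2) - 7*(-7) - 1*(-3) + 6*7 = 99
sum(yi*x_{i+1}) = 7*(-5) + 5*(-7) - 2*(-1) - 7*6 - 3*(-1) = -107
Area = |99 + 107|/2 = 206/2 = 103.0000

103.0000 sq units


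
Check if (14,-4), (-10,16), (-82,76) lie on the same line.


14*(16-76) - 10*(76+ 4) - 82*(-4-16)
= -840 - 800 + 1640 = 0

Yes, collinear (determinant = 0)


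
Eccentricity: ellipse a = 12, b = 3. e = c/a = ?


c = sqrt(144-9) = sqrt(135) = 11.6190
e = c/a = sqrt(135)/12 = 0.9682

e = 0.9682


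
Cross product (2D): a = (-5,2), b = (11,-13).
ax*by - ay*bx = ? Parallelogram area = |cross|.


cross = -5*(-13) - 2*11 = 65 - 22 = 43
Parallelogram area = |43| = 43

cross = 43, parallelogram area = 43


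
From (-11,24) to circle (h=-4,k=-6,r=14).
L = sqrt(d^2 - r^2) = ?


d = sqrt((-11+ 4)^2 + (24+ 6)^2) = sqrt(49+900) = 30.8058
L = sqrt(949.0000 - 196) = sqrt(753.0000) = 27.4408

27.4408


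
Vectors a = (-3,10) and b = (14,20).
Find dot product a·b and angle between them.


a·b = -3*14 + 10*20 = -42 + 200 = 158
|a| = sqrt(9+100) = 10.4403
|b| = sqrt(196+400) = 24.4131
cos(theta) = 158/(sqrt(109)*sqrt(596)) = 158/sqrt(64964) = 0.619899
theta = arccos(158/sqrt(64964)) = 51.6913 degrees

a·b = 158, theta = 51.6913 deg


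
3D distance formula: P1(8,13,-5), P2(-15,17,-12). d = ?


dx=-23, dy=4, dz=-7
d = sqrt(529+16+49) = sqrt(594) = 24.3721

24.3721


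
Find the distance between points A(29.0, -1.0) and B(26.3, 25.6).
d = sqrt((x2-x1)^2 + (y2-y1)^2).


dx = 26.3 - 29.0 = -2.7
dy = 25.6 + 1.0 = 26.6
d = sqrt(7.29 + 707.56) = sqrt(714.85) = 26.7367

26.7367


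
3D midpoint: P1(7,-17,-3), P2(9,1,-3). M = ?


Mx = (7+9)/2 = 8.0000
My = (-17+1)/2 = -8.0000
Mz = (-3- 3)/2 = -3.0000

M = (8.0000, -8.0000, -3.0000)


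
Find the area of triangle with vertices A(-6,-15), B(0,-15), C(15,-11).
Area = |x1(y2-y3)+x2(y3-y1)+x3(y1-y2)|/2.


-6*(-15+ 11) = 24
0*(-11+ 15) = 0
15*(-15+ 15) = 0
sum = 24
Area = |24|/2 = 12.0000

12.0000 sq units


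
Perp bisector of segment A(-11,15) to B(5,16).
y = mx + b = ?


Midpoint = (-3, 15.5)
Slope of AB = dy/dx = 1/16 = 0.0625
Perp slope = -dx/dy = -16/1 = -16.0000
b = My - (perp slope)*Mx = 15.5 + (16*(-3))/1 = 15.5 - 48.0000 = -32.5000

y = -16.0000x - 32.5000


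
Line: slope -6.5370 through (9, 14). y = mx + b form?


y - 14 = -6.5370(x - 9)
y = -6.5370x + 14 + 6.5370*9
y = -6.5370x + 72.8330

y = -6.5370x + 72.8330


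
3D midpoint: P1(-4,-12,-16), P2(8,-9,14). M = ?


Mx = (-4+8)/2 = 2.0000
My = (-12- 9)/2 = -10.5000
Mz = (-16+14)/2 = -1.0000

M = (2.0000, -10.5000, -1.0000)


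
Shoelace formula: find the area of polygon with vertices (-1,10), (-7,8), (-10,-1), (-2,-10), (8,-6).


sum(xi*y_{i+1}) = -1*8 - 7*(-1) - 10*(-10) - 2*(-6) + 8*10 = 191
sum(yi*x_{i+1}) = 10*(-7) + 8*(-10) - 1*(-2) - 10*8 - 6*(-1) = -222
Area = |191 + 222|/2 = 413/2 = 206.5000

206.5000 sq units


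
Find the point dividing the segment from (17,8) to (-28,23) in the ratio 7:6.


Px = (7*(-28) + 6*17)/13 = -94/13 = -7.2308
Py = (7*23 + 6*8)/13 = 209/13 = 16.0769

P = (-7.2308, 16.0769)


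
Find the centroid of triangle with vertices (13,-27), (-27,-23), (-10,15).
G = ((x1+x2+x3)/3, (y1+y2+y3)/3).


Gx = (13- 27- 10)/3 = -24/3 = -8.0000
Gy = (-27- 23+15)/3 = -35/3 = -11.6667

G = (-8.0000, -11.6667)


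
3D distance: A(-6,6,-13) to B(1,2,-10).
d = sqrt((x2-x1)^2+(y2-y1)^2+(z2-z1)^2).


dx=7, dy=-4, dz=3
d = sqrt(49+16+9) = sqrt(74) = 8.6023

8.6023


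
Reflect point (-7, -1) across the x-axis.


Reflection rule for x-axis: (x, -y)
(-7, -1) -> (-7, 1)

(-7, 1)


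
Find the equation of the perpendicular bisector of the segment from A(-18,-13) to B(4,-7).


Midpoint = (-7, -10)
Slope of AB = dy/dx = 6/22 = 0.2727
Perp slope = -dx/dy = -22/6 = -3.6667
b = My - (perp slope)*Mx = -10 + (22*(-7))/6 = -10 - 25.6667 = -35.6667

y = -3.6667x - 35.6667


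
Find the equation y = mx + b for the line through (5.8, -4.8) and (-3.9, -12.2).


m = (-7.4)/(-9.7) = 0.7629
b = y1 - m*x1 = -4.8 - (-7.4*5.8)/(-9.7) = -4.8 - 4.4247 = -9.2247

y = 0.7629x - 9.2247


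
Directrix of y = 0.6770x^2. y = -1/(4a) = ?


a = 0.6770
1/(4a) = 0.3693
directrix: y = -0.3693 = -0.3693

y = -0.3693


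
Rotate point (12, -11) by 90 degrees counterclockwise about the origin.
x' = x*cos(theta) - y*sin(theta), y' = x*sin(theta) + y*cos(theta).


cos(90) = 0, sin(90) = 1
x' = 12*0 + 11*1 = 11
y' = 12*1 - 11*0 = 12

(11, 12)


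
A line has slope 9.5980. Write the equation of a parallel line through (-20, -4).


Parallel lines have equal slopes.
m2 = 9.5980
b2 = -4 - 9.5980*(-20) = 187.9600

y = 9.5980x + 187.9600


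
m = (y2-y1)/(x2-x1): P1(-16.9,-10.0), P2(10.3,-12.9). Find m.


dy = -12.9 + 10.0 = -2.9
dx = 10.3 + 16.9 = 27.2
m = -2.9/27.2 = -0.1066

m = -0.1066


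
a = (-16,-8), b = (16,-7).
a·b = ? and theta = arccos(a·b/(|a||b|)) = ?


a·b = -16*16 - 8*(-7) = -256 + 56 = -200
|a| = sqrt(256+64) = 17.8885
|b| = sqrt(256+49) = 17.4642
cos(theta) = -200/(sqrt(320)*sqrt(305)) = -200/sqrt(97600) = -0.640184
theta = arccos(-200/sqrt(97600)) = 129.8056 degrees

a·b = -200, theta = 129.8056 deg


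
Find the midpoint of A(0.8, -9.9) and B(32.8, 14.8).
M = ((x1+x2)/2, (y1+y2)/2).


Mx = (0.8 + 32.8)/2 = 33.6/2 = 16.8000
My = (-9.9 + 14.8)/2 = 4.9/2 = 2.4500

(16.8000, 2.4500)


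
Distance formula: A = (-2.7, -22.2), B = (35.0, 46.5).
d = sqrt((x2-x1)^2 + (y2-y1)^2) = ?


dx = 35.0 + 2.7 = 37.7
dy = 46.5 + 22.2 = 68.7
d = sqrt(1421.29 + 4719.69) = sqrt(6140.98) = 78.3644

78.3644


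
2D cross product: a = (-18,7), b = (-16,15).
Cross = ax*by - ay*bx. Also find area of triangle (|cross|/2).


cross = -18*15 - 7*(-16) = -270 + 112 = -158
Triangle area = |-158|/2 = 158/2 = 79.0000

cross = -158, triangle area = 79.0000


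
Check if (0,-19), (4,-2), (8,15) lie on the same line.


0*(-2-15) + 4*(15+ 19) + 8*(-19+ 2)
= 0 + 136 - 136 = 0

Yes, collinear (determinant = 0)


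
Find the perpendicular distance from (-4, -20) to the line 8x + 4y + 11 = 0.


|8*(-4) + 4*(-20) + 11| = |-101| = 101
sqrt(64 + 16) = sqrt(80) = 8.9443
d = 101/sqrt(80) = 11.2921

11.2921


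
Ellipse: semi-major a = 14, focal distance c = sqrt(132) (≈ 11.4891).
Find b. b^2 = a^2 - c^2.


b^2 = 14^2 - (sqrt(132))^2 = 196 - 132 = 64
b = sqrt(64) = 8

b = 8


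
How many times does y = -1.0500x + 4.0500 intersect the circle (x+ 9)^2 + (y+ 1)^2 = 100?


Substitute y = -1.0500x + 4.0500: (x+ 9)^2 + (-1.0500x+4.0500+ 1)^2 = 100
Expand to Ax^2 + Bx + C = 0, where b-k = 5.05
A = 1+m^2 = 2.1025
B = 2(m(b-k) - h) = 2(-1.0500*5.05 + 9) = 7.395
C = h^2 + (b-k)^2 - r^2 = 81 + 25.5025 - 100 = 6.5025
disc = B^2-4AC = 54.6860 - 54.6860 = 0
disc = 0

1 intersection point (tangent)


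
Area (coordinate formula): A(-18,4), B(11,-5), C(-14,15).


-18*(-5-15) = 360
11*(15-4) = 121
-14*(4+ 5) = -126
sum = 355
Area = |355|/2 = 177.5000

177.5000 sq units


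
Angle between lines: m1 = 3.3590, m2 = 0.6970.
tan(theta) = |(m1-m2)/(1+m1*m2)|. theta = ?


m1-m2 = 2.662
1+m1*m2 = 3.341223
tan(theta) = |2.662/3.341223| = 0.796714
theta = arctan(|2.662/3.341223|) = 38.5448 degrees (acute angle)

38.5448 degrees


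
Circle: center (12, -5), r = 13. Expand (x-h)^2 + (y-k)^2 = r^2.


(x-12)^2 + (y+ 5)^2 = 13^2
D = -2h = -24, E = -2k = 10
F = h^2+k^2-r^2 = 144+25-169 = 0

x^2 + y^2 - 24x + 10y = 0


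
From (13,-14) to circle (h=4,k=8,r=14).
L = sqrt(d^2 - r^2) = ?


d = sqrt((13-4)^2 + (-14-8)^2) = sqrt(81+484) = 23.7697
L = sqrt(565.0000 - 196) = sqrt(369.0000) = 19.2094

19.2094


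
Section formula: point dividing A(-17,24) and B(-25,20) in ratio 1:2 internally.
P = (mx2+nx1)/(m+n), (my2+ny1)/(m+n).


Px = (1*(-25) + 2*(-17))/3 = -59/3 = -19.6667
Py = (1*20 + 2*24)/3 = 68/3 = 22.6667

P = (-19.6667, 22.6667)


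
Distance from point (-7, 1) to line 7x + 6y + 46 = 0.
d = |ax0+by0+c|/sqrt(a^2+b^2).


|7*(-7) + 6*1 + 46| = |3| = 3
sqrt(49 + 36) = sqrt(85) = 9.2195
d = 3/sqrt(85) = 0.3254

0.3254


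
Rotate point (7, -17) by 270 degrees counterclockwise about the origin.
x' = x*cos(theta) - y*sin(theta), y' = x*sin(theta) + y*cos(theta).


cos(270) = 0, sin(270) = -1
x' = 7*0 + 17*(-1) = -17
y' = 7*(-1) - 17*0 = -7

(-17, -7)


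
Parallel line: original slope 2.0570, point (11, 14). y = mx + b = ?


Parallel lines have equal slopes.
m2 = 2.0570
b2 = 14 - 2.0570*11 = -8.6270

y = 2.0570x - 8.6270


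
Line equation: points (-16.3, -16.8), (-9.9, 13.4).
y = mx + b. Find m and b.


m = (30.2)/(6.4) = 4.7188
b = y1 - m*x1 = -16.8 - (30.2*(-16.3))/(6.4) = -16.8 + 76.9156 = 60.1156

y = 4.7188x + 60.1156


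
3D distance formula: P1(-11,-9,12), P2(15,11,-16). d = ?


dx=26, dy=20, dz=-28
d = sqrt(676+400+784) = sqrt(1860) = 43.1277

43.1277


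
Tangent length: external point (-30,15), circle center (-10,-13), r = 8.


d = sqrt((-30+ 10)^2 + (15+ 13)^2) = sqrt(400+784) = 34.4093
L = sqrt(1184.0000 - 64) = sqrt(1120.0000) = 33.4664

33.4664


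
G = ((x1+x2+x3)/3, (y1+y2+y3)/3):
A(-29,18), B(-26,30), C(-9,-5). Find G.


Gx = (-29- 26- 9)/3 = -64/3 = -21.3333
Gy = (18+30- 5)/3 = 43/3 = 14.3333

G = (-21.3333, 14.3333)


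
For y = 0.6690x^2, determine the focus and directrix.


a = 0.6690
1/(4a) = 0.3737
Focus = (0, 0.3737)
Directrix: y = -0.3737

Focus = (0, 0.3737), Directrix: y = -0.3737


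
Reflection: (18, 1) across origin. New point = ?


Reflection rule for origin: (-x, -y)
(18, 1) -> (-18, -1)

(-18, -1)


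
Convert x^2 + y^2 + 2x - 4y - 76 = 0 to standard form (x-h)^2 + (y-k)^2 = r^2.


h = -D/2 = -2/2 = -1
k = -E/2 = 4/2 = 2
r^2 = h^2 + k^2 - F = 1 + 4 + 76 = 81
r = 9

Center (-1, 2), radius = 9


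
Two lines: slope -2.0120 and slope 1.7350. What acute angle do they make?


m1-m2 = -3.747
1+m1*m2 = -2.49082
tan(theta) = |-3.747/(-2.49082)| = 1.504324
theta = arctan(|-3.747/(-2.49082)|) = 56.3860 degrees (acute angle)

56.3860 degrees


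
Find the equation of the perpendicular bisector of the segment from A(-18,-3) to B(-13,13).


Midpoint = (-15.5, 5)
Slope of AB = dy/dx = 16/5 = 3.2000
Perp slope = -dx/dy = -5/16 = -0.3125
b = My - (perp slope)*Mx = 5 + (5*(-15.5))/16 = 5 - 4.8438 = 0.1562

y = -0.3125x + 0.1562


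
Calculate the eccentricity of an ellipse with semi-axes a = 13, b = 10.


c = sqrt(169-100) = sqrt(69) = 8.3066
e = c/a = sqrt(69)/13 = 0.6390

e = 0.6390


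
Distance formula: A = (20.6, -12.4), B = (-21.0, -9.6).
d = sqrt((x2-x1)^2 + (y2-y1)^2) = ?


dx = -21.0 - 20.6 = -41.6
dy = -9.6 + 12.4 = 2.8
d = sqrt(1730.56 + 7.84) = sqrt(1738.4) = 41.6941

41.6941


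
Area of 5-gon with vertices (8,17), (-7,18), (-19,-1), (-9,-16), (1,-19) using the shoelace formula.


sum(xi*y_{i+1}) = 8*18 - 7*(-1) - 19*(-16) - 9*(-19) + 1*17 = 643
sum(yi*x_{i+1}) = 17*(-7) + 18*(-19) - 1*(-9) - 16*1 - 19*8 = -620
Area = |643 + 620|/2 = 1263/2 = 631.5000

631.5000 sq units


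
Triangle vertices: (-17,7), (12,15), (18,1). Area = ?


-17*(15-1) = -238
12*(1-7) = -72
18*(7-15) = -144
sum = -454
Area = |-454|/2 = 227.0000

227.0000 sq units


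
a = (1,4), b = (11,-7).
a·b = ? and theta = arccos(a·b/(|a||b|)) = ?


a·b = 1*11 + 4*(-7) = 11 - 28 = -17
|a| = sqrt(1+16) = 4.1231
|b| = sqrt(121+49) = 13.0384
cos(theta) = -17/(sqrt(17)*sqrt(170)) = -17/sqrt(2890) = -0.316228
theta = arccos(-17/sqrt(2890)) = 108.4349 degrees

a·b = -17, theta = 108.4349 deg


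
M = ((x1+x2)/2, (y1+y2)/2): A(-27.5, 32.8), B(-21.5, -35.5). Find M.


Mx = (-27.5 - 21.5)/2 = -49.0/2 = -24.5000
My = (32.8 - 35.5)/2 = -2.7/2 = -1.3500

(-24.5000, -1.3500)


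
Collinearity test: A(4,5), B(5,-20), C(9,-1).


4*(-20+ 1) + 5*(-1-5) + 9*(5+ 20)
= -76 - 30 + 225 = 119

No, not collinear (determinant = 119)


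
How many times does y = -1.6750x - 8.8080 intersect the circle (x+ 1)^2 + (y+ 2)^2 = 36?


Substitute y = -1.6750x - 8.8080: (x+ 1)^2 + (-1.6750x- 8.8080+ 2)^2 = 36
Expand to Ax^2 + Bx + C = 0, where b-k = -6.808
A = 1+m^2 = 3.805625
B = 2(m(b-k) - h) = 2(-1.6750*(-6.808) + 1) = 24.8068
C = h^2 + (b-k)^2 - r^2 = 1 + 46.348864 - 36 = 11.348864
disc = B^2-4AC = 615.3773 - 172.7581 = 442.6192
disc > 0

2 intersection points


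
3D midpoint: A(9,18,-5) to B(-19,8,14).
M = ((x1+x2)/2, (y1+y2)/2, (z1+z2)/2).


Mx = (9- 19)/2 = -5.0000
My = (18+8)/2 = 13.0000
Mz = (-5+14)/2 = 4.5000

M = (-5.0000, 13.0000, 4.5000)


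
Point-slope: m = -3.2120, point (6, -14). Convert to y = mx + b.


y + 14 = -3.2120(x - 6)
y = -3.2120x - 14 + 3.2120*6
y = -3.2120x + 5.2720

y = -3.2120x + 5.2720


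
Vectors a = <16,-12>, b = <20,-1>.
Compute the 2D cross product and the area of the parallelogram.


cross = 16*(-1) + 12*20 = -16 + 240 = 224
Parallelogram area = |224| = 224

cross = 224, parallelogram area = 224


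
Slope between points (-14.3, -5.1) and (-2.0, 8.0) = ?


dy = 8.0 + 5.1 = 13.1
dx = -2.0 + 14.3 = 12.3
m = 13.1/12.3 = 1.0650

m = 1.0650


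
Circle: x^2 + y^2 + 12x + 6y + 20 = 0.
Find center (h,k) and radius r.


h = -D/2 = -12/2 = -6
k = -E/2 = -6/2 = -3
r^2 = h^2 + k^2 - F = 36 + 9 - 20 = 25
r = 5

Center (-6, -3), radius = 5


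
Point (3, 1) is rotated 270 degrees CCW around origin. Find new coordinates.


cos(270) = 0, sin(270) = -1
x' = 3*0 - 1*(-1) = 1
y' = 3*(-1) + 1*0 = -3

(1, -3)


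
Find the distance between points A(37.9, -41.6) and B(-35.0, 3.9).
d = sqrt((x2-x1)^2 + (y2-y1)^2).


dx = -35.0 - 37.9 = -72.9
dy = 3.9 + 41.6 = 45.5
d = sqrt(5314.41 + 2070.25) = sqrt(7384.66) = 85.9340

85.9340


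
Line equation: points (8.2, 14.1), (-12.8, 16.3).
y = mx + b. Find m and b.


m = (2.2)/(-21.0) = -0.1048
b = y1 - m*x1 = 14.1 - (2.2*8.2)/(-21.0) = 14.1 + 0.8590 = 14.9590

y = -0.1048x + 14.9590


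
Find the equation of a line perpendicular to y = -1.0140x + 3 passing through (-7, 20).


Perpendicular slope = -1/m1 = -1/(-1.0140) = 0.9862
b2 = y0 - m2*x0 = 20 - 7/(-1.0140) = 20 + 6.9034 = 26.9034

y = 0.9862x + 26.9034


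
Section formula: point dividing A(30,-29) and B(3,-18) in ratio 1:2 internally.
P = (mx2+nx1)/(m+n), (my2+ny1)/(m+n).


Px = (1*3 + 2*30)/3 = 63/3 = 21.0000
Py = (1*(-18) + 2*(-29))/3 = -76/3 = -25.3333

P = (21.0000, -25.3333)


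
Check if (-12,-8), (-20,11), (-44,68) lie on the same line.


-12*(11-68) - 20*(68+ 8) - 44*(-8-11)
= 684 - 1520 + 836 = 0

Yes, collinear (determinant = 0)


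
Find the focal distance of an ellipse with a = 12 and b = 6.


c^2 = 12^2 - 6^2 = 144 - 36 = 108
c = sqrt(108) = 10.3923

c = 10.3923


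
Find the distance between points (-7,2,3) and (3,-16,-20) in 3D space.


dx=10, dy=-18, dz=-23
d = sqrt(100+324+529) = sqrt(953) = 30.8707

30.8707


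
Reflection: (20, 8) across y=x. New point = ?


Reflection rule for y=x: (y, x)
(20, 8) -> (8, 20)

(8, 20)


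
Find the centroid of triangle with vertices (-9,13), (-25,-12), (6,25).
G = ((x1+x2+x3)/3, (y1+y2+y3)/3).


Gx = (-9- 25+6)/3 = -28/3 = -9.3333
Gy = (13- 12+25)/3 = 26/3 = 8.6667

G = (-9.3333, 8.6667)


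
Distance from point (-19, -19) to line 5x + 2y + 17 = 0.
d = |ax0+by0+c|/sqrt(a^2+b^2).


|5*(-19) + 2*(-19) + 17| = |-116| = 116
sqrt(25 + 4) = sqrt(29) = 5.3852
d = 116/sqrt(29) = 21.5407

21.5407


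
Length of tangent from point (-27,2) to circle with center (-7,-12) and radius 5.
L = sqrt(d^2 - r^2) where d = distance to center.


d = sqrt((-27+ 7)^2 + (2+ 12)^2) = sqrt(400+196) = 24.4131
L = sqrt(596.0000 - 25) = sqrt(571.0000) = 23.8956

23.8956


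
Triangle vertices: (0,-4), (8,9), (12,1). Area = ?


0*(9-1) = 0
8*(1+ 4) = 40
12*(-4-9) = -156
sum = -116
Area = |-116|/2 = 58.0000

58.0000 sq units


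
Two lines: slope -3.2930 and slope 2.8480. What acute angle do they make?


m1-m2 = -6.141
1+m1*m2 = -8.378464
tan(theta) = |-6.141/(-8.378464)| = 0.732951
theta = arctan(|-6.141/(-8.378464)|) = 36.2396 degrees (acute angle)

36.2396 degrees


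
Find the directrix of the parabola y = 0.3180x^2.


a = 0.3180
1/(4a) = 0.7862
directrix: y = -0.7862 = -0.7862

y = -0.7862


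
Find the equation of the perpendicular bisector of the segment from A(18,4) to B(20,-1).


Midpoint = (19, 1.5)
Slope of AB = dy/dx = -5/2 = -2.5000
Perp slope = -dx/dy = 2/5 = 0.4000
b = My - (perp slope)*Mx = 1.5 + (2*19)/(-5) = 1.5 - 7.6000 = -6.1000

y = 0.4000x - 6.1000


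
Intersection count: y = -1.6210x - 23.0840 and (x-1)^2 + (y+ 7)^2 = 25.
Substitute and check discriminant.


Substitute y = -1.6210x - 23.0840: (x-1)^2 + (-1.6210x- 23.0840+ 7)^2 = 25
Expand to Ax^2 + Bx + C = 0, where b-k = -16.084
A = 1+m^2 = 3.627641
B = 2(m(b-k) - h) = 2(-1.6210*(-16.084) - 1) = 50.144328
C = h^2 + (b-k)^2 - r^2 = 1 + 258.695056 - 25 = 234.695056
disc = B^2-4AC = 2514.4536 - 3405.5576 = -891.1040
disc < 0

0 intersection points


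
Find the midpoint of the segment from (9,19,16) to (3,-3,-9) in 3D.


Mx = (9+3)/2 = 6.0000
My = (19- 3)/2 = 8.0000
Mz = (16- 9)/2 = 3.5000

M = (6.0000, 8.0000, 3.5000)


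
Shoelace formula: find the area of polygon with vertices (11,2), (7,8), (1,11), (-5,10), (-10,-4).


sum(xi*y_{i+1}) = 11*8 + 7*11 + 1*10 - 5*(-4) - 10*2 = 175
sum(yi*x_{i+1}) = 2*7 + 8*1 + 11*(-5) + 10*(-10) - 4*11 = -177
Area = |175 + 177|/2 = 352/2 = 176.0000

176.0000 sq units


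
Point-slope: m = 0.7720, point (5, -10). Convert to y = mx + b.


y + 10 = 0.7720(x - 5)
y = 0.7720x - 10 - 0.7720*5
y = 0.7720x - 13.8600

y = 0.7720x - 13.8600


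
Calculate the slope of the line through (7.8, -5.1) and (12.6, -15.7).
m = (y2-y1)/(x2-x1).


dy = -15.7 + 5.1 = -10.6
dx = 12.6 - 7.8 = 4.8
m = -10.6/4.8 = -2.2083

m = -2.2083


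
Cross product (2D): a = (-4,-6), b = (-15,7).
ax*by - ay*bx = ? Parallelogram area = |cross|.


cross = -4*7 + 6*(-15) = -28 - 90 = -118
Parallelogram area = |-118| = 118

cross = -118, parallelogram area = 118


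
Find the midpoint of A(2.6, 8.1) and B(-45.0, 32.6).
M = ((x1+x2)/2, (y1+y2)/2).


Mx = (2.6 - 45.0)/2 = -42.4/2 = -21.2000
My = (8.1 + 32.6)/2 = 40.7/2 = 20.3500

(-21.2000, 20.3500)


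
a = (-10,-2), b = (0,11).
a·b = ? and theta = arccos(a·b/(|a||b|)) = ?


a·b = -10*0 - 2*11 = 0 - 22 = -22
|a| = sqrt(100+4) = 10.1980
|b| = sqrt(0+121) = 11.0000
cos(theta) = -22/(sqrt(104)*sqrt(121)) = -22/sqrt(12584) = -0.196116
theta = arccos(-22/sqrt(12584)) = 101.3099 degrees

a·b = -22, theta = 101.3099 deg


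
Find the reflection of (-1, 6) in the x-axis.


Reflection rule for x-axis: (x, -y)
(-1, 6) -> (-1, -6)

(-1, -6)


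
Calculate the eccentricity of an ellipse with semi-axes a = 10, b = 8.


c = sqrt(100-64) = sqrt(36) = 6.0000
e = c/a = 6/10 = 0.6000

e = 0.6000


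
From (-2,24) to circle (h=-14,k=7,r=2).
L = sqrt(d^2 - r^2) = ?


d = sqrt((-2+ 14)^2 + (24-7)^2) = sqrt(144+289) = 20.8087
L = sqrt(433.0000 - 4) = sqrt(429.0000) = 20.7123

20.7123


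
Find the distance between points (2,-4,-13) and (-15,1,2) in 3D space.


dx=-17, dy=5, dz=15
d = sqrt(289+25+225) = sqrt(539) = 23.2164

23.2164


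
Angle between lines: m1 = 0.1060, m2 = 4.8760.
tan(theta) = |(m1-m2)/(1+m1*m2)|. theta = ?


m1-m2 = -4.77
1+m1*m2 = 1.516856
tan(theta) = |-4.77/1.516856| = 3.144662
theta = arctan(|-4.77/1.516856|) = 72.3594 degrees (acute angle)

72.3594 degrees


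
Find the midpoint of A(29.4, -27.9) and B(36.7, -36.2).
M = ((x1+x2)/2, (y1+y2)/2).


Mx = (29.4 + 36.7)/2 = 66.1/2 = 33.0500
My = (-27.9 - 36.2)/2 = -64.1/2 = -32.0500

(33.0500, -32.0500)


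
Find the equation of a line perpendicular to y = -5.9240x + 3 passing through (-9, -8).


Perpendicular slope = -1/m1 = -1/(-5.9240) = 0.1688
b2 = y0 - m2*x0 = -8 - 9/(-5.9240) = -8 + 1.5192 = -6.4808

y = 0.1688x - 6.4808


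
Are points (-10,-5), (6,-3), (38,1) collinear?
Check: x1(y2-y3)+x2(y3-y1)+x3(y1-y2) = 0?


-10*(-3-1) + 6*(1+ 5) + 38*(-5+ 3)
= 40 + 36 - 76 = 0

Yes, collinear (determinant = 0)


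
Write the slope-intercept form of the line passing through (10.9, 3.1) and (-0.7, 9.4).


m = (6.3)/(-11.6) = -0.5431
b = y1 - m*x1 = 3.1 - (6.3*10.9)/(-11.6) = 3.1 + 5.9198 = 9.0198

y = -0.5431x + 9.0198


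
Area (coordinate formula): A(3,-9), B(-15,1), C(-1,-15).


3*(1+ 15) = 48
-15*(-15+ 9) = 90
-1*(-9-1) = 10
sum = 148
Area = |148|/2 = 74.0000

74.0000 sq units


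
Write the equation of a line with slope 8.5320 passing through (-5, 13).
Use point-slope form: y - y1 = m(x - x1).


y - 13 = 8.5320(x + 5)
y = 8.5320x + 13 - 8.5320*(-5)
y = 8.5320x + 55.6600

y = 8.5320x + 55.6600


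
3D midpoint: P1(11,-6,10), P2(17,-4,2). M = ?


Mx = (11+17)/2 = 14.0000
My = (-6- 4)/2 = -5.0000
Mz = (10+2)/2 = 6.0000

M = (14.0000, -5.0000, 6.0000)


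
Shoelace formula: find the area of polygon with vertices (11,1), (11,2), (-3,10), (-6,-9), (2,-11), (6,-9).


sum(xi*y_{i+1}) = 11*2 + 11*10 - 3*(-9) - 6*(-11) + 2*(-9) + 6*1 = 213
sum(yi*x_{i+1}) = 1*11 + 2*(-3) + 10*(-6) - 9*2 - 11*6 - 9*11 = -238
Area = |213 + 238|/2 = 451/2 = 225.5000

225.5000 sq units


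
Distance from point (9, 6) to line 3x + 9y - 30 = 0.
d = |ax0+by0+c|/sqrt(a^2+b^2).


|3*9 + 9*6 - 30| = |51| = 51
sqrt(9 + 81) = sqrt(90) = 9.4868
d = 51/sqrt(90) = 5.3759

5.3759


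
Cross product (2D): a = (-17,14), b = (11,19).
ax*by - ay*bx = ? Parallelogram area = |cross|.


cross = -17*19 - 14*11 = -323 - 154 = -477
Parallelogram area = |-477| = 477

cross = -477, parallelogram area = 477


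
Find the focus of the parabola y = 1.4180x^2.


a = 1.4180
4a = 5.6720
focus = (0, 1/5.6720) = (0, 0.1763)

Focus = (0, 0.1763)


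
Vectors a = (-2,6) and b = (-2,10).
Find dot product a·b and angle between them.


a·b = -2*(-2) + 6*10 = 4 + 60 = 64
|a| = sqrt(4+36) = 6.3246
|b| = sqrt(4+100) = 10.1980
cos(theta) = 64/(sqrt(40)*sqrt(104)) = 64/sqrt(4160) = 0.992278
theta = arccos(64/sqrt(4160)) = 7.1250 degrees

a·b = 64, theta = 7.1250 deg


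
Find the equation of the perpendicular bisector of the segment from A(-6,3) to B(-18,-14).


Midpoint = (-12, -5.5)
Slope of AB = dy/dx = -17/(-12) = 1.4167
Perp slope = -dx/dy = -12/17 = -0.7059
b = My - (perp slope)*Mx = -5.5 + (-12*(-12))/(-17) = -5.5 - 8.4706 = -13.9706

y = -0.7059x - 13.9706


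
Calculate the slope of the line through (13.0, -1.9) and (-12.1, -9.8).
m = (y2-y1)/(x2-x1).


dy = -9.8 + 1.9 = -7.9
dx = -12.1 - 13.0 = -25.1
m = -7.9/(-25.1) = 0.3147

m = 0.3147


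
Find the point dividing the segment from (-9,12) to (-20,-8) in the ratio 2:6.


Px = (2*(-20) + 6*(-9))/8 = -94/8 = -11.7500
Py = (2*(-8) + 6*12)/8 = 56/8 = 7.0000

P = (-11.7500, 7.0000)


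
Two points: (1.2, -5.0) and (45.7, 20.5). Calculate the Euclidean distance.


dx = 45.7 - 1.2 = 44.5
dy = 20.5 + 5.0 = 25.5
d = sqrt(1980.25 + 650.25) = sqrt(2630.5) = 51.2884

51.2884


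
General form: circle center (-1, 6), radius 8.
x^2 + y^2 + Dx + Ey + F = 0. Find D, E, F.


(x+ 1)^2 + (y-6)^2 = 8^2
D = -2h = 2, E = -2k = -12
F = h^2+k^2-r^2 = 1+36-64 = -27

D = 2, E = -12, F = -27


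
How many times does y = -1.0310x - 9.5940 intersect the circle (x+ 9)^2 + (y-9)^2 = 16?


Substitute y = -1.0310x - 9.5940: (x+ 9)^2 + (-1.0310x- 9.5940-9)^2 = 16
Expand to Ax^2 + Bx + C = 0, where b-k = -18.594
A = 1+m^2 = 2.062961
B = 2(m(b-k) - h) = 2(-1.0310*(-18.594) + 9) = 56.340828
C = h^2 + (b-k)^2 - r^2 = 81 + 345.736836 - 16 = 410.736836
disc = B^2-4AC = 3174.2889 - 3389.3363 = -215.0474
disc < 0

0 intersection points


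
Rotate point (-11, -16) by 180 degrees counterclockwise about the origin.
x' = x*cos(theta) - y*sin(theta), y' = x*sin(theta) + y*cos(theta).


cos(180) = -1, sin(180) = 0
x' = -11*(-1) + 16*0 = 11
y' = -11*0 - 16*(-1) = 16

(11, 16)


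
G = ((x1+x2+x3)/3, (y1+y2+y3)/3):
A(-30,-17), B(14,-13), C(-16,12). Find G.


Gx = (-30+14- 16)/3 = -32/3 = -10.6667
Gy = (-17- 13+12)/3 = -18/3 = -6.0000

G = (-10.6667, -6.0000)


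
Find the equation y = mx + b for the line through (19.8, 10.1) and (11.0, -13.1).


m = (-23.2)/(-8.8) = 2.6364
b = y1 - m*x1 = 10.1 - (-23.2*19.8)/(-8.8) = 10.1 - 52.2000 = -42.1000

y = 2.6364x - 42.1000


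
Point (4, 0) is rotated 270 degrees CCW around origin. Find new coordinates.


cos(270) = 0, sin(270) = -1
x' = 4*0 - 0*(-1) = 0
y' = 4*(-1) + 0*0 = -4

(0, -4)


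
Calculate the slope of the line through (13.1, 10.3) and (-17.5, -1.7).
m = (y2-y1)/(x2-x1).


dy = -1.7 - 10.3 = -12.0
dx = -17.5 - 13.1 = -30.6
m = -12.0/(-30.6) = 0.3922

m = 0.3922


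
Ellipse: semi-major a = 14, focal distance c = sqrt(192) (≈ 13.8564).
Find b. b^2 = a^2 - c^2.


b^2 = 14^2 - (sqrt(192))^2 = 196 - 192 = 4
b = sqrt(4) = 2

b = 2


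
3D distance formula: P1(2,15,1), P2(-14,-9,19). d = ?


dx=-16, dy=-24, dz=18
d = sqrt(256+576+324) = sqrt(1156) = 34.0000

34.0000


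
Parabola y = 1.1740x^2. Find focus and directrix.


a = 1.1740
1/(4a) = 0.2129
Focus = (0, 0.2129)
Directrix: y = -0.2129

Focus = (0, 0.2129), Directrix: y = -0.2129


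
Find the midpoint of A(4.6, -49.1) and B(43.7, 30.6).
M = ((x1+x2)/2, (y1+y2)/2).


Mx = (4.6 + 43.7)/2 = 48.3/2 = 24.1500
My = (-49.1 + 30.6)/2 = -18.5/2 = -9.2500

(24.1500, -9.2500)


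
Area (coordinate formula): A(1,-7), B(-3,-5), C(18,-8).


1*(-5+ 8) = 3
-3*(-8+ 7) = 3
18*(-7+ 5) = -36
sum = -30
Area = |-30|/2 = 15.0000

15.0000 sq units


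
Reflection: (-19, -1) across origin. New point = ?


Reflection rule for origin: (-x, -y)
(-19, -1) -> (19, 1)

(19, 1)


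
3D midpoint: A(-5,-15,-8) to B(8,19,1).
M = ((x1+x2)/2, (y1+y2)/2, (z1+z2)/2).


Mx = (-5+8)/2 = 1.5000
My = (-15+19)/2 = 2.0000
Mz = (-8+1)/2 = -3.5000

M = (1.5000, 2.0000, -3.5000)


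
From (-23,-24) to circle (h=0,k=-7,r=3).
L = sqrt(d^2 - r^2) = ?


d = sqrt((-23-0)^2 + (-24+ 7)^2) = sqrt(529+289) = 28.6007
L = sqrt(818.0000 - 9) = sqrt(809.0000) = 28.4429

28.4429


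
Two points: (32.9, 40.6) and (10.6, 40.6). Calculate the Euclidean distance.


dx = 10.6 - 32.9 = -22.3
dy = 40.6 - 40.6 = 0.0
d = sqrt(497.29 + 0.0) = sqrt(497.29) = 22.3000

22.3000


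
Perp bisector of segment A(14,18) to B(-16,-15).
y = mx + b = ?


Midpoint = (-1, 1.5)
Slope of AB = dy/dx = -33/(-30) = 1.1000
Perp slope = -dx/dy = -30/33 = -0.9091
b = My - (perp slope)*Mx = 1.5 + (-30*(-1))/(-33) = 1.5 - 0.9091 = 0.5909

y = -0.9091x + 0.5909


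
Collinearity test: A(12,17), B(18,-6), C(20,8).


12*(-6-8) + 18*(8-17) + 20*(17+ 6)
= -168 - 162 + 460 = 130

No, not collinear (determinant = 130)


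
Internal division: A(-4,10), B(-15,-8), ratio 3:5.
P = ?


Px = (3*(-15) + 5*(-4))/8 = -65/8 = -8.1250
Py = (3*(-8) + 5*10)/8 = 26/8 = 3.2500

P = (-8.1250, 3.2500)


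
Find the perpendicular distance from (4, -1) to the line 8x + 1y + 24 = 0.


|8*4 + 1*(-1) + 24| = |55| = 55
sqrt(64 + 1) = sqrt(65) = 8.0623
d = 55/sqrt(65) = 6.8219

6.8219


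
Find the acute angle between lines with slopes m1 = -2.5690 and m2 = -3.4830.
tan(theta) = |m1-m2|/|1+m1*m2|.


m1-m2 = 0.914
1+m1*m2 = 9.947827
tan(theta) = |0.914/9.947827| = 0.091879
theta = arctan(|0.914/9.947827|) = 5.2496 degrees (acute angle)

5.2496 degrees


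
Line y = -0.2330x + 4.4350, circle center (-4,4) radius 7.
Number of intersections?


Substitute y = -0.2330x + 4.4350: (x+ 4)^2 + (-0.2330x+4.4350-4)^2 = 49
Expand to Ax^2 + Bx + C = 0, where b-k = 0.435
A = 1+m^2 = 1.054289
B = 2(m(b-k) - h) = 2(-0.2330*0.435 + 4) = 7.79729
C = h^2 + (b-k)^2 - r^2 = 16 + 0.189225 - 49 = -32.810775
disc = B^2-4AC = 60.7977 + 138.3682 = 199.1659
disc > 0

2 intersection points


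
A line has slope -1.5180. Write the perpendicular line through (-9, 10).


Perpendicular slope = -1/m1 = -1/(-1.5180) = 0.6588
b2 = y0 - m2*x0 = 10 - 9/(-1.5180) = 10 + 5.9289 = 15.9289

y = 0.6588x + 15.9289


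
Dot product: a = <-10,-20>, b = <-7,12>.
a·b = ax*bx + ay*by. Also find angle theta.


a·b = -10*(-7) - 20*12 = 70 - 240 = -170
|a| = sqrt(100+400) = 22.3607
|b| = sqrt(49+144) = 13.8924
cos(theta) = -170/(sqrt(500)*sqrt(193)) = -170/sqrt(96500) = -0.547249
theta = arccos(-170/sqrt(96500)) = 123.1785 degrees

a·b = -170, theta = 123.1785 deg
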